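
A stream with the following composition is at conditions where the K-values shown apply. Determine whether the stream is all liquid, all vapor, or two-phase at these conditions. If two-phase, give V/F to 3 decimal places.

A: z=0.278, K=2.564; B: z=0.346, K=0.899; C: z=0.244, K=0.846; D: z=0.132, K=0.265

two-phase, V/F = 0.532

ΣzᵢKᵢ = 1.265; Σzᵢ/Kᵢ = 1.280.
Both exceed 1, so a two-phase solution exists.
Rachford–Rice: g(ψ) = Σ zᵢ(Kᵢ−1)/(1+ψ(Kᵢ−1)) = 0.
Newton iteration, ψ⁰ = 0.5:
  ψ = 0.500: g = 0.0131, g' = -0.403 → ψ = 0.532
Converged at ψ = 0.532.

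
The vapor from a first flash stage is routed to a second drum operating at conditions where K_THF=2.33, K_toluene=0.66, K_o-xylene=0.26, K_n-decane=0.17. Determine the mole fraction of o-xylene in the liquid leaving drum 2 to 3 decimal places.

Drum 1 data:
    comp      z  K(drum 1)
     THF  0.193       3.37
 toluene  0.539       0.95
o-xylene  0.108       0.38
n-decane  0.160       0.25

Drum 1:
Rachford–Rice: g(ψ₁) = Σ zᵢ(Kᵢ−1)/(1+ψ₁(Kᵢ−1)) = 0.
g(0) = ΣzᵢKᵢ − 1 = 0.244 and g(1) = 1 − Σzᵢ/Kᵢ = -0.549, so a root lies in (0, 1).
Newton–Raphson from ψ₁ = 0.69:
  ψ₁ = 0.690: g = -0.2201, g' = -0.671 → ψ₁ = 0.362
  ψ₁ = 0.362: g = -0.0323, g' = -0.554 → ψ₁ = 0.304
  ψ₁ = 0.304: g = 0.0007, g' = -0.582 → ψ₁ = 0.305
Converged at ψ₁ = 0.305.
Drum-1 compositions:
  THF: x = 0.112, y = 0.378
  toluene: x = 0.547, y = 0.520
  o-xylene: x = 0.133, y = 0.051
  n-decane: x = 0.207, y = 0.052
Drum-2 feed = drum-1 vapor: z₂ = (0.3776, 0.5200, 0.0506, 0.0519).
Drum 2:
Rachford–Rice: g(ψ₂) = Σ zᵢ(Kᵢ−1)/(1+ψ₂(Kᵢ−1)) = 0.
Feasibility: ΣzᵢKᵢ = 1.245, Σzᵢ/Kᵢ = 1.450 — both > 1, two phases present.
Newton iteration, ψ₂⁰ = 0.5:
  ψ₂ = 0.500: g = -0.0444, g' = -0.502 → ψ₂ = 0.412
  ψ₂ = 0.412: g = -0.0003, g' = -0.500 → ψ₂ = 0.411
Converged at ψ₂ = 0.411.
  THF: x = 0.244, y = 0.569
  toluene: x = 0.604, y = 0.399
  o-xylene: x = 0.073, y = 0.019
  n-decane: x = 0.079, y = 0.013

x_o-xylene (drum 2) = 0.073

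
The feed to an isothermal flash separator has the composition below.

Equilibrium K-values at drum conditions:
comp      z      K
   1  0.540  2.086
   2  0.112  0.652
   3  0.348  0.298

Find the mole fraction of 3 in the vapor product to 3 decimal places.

Iterate (Newton) starting at ψ = 0.51:
  ψ = 0.510: g = -0.0505, g' = -0.700 → ψ = 0.438
  ψ = 0.438: g = -0.0012, g' = -0.669 → ψ = 0.436
Converged at ψ = 0.436.
Compositions from xᵢ = zᵢ/(1+ψ(Kᵢ−1)), yᵢ = Kᵢxᵢ:
  1: x = 0.366, y = 0.764
  2: x = 0.132, y = 0.086
  3: x = 0.501, y = 0.149

y_3 = 0.149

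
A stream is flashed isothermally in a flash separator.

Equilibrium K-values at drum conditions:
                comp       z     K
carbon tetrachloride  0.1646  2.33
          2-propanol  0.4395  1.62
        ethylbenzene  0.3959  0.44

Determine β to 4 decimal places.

β = 0.5705

Newton iteration, β⁰ = 0.68:
  β = 0.6800: g = -0.05142, g' = -0.4877 → β = 0.5746
  β = 0.5746: g = -0.00187, g' = -0.4553 → β = 0.5705
Converged at β = 0.5705.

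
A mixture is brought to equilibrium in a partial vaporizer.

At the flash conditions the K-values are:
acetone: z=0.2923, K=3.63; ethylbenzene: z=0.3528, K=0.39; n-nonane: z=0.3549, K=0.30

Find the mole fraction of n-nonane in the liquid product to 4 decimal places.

x_n-nonane = 0.4050

Rachford–Rice: g(V/F) = Σ zᵢ(Kᵢ−1)/(1+V/F(Kᵢ−1)) = 0.
g(0) = ΣzᵢKᵢ − 1 = 0.3051 and g(1) = 1 − Σzᵢ/Kᵢ = -1.1681, so a root lies in (0, 1).
Iterate (Newton) starting at V/F = 0.5:
  V/F = 0.5000: g = -0.35978, g' = -1.0606 → V/F = 0.1608
  V/F = 0.1608: g = 0.02173, g' = -1.3808 → V/F = 0.1765
  V/F = 0.1765: g = 0.00037, g' = -1.3342 → V/F = 0.1768
Converged at V/F = 0.1768.
Compositions from xᵢ = zᵢ/(1+V/F(Kᵢ−1)), yᵢ = Kᵢxᵢ:
  acetone: x = 0.1995, y = 0.7243
  ethylbenzene: x = 0.3954, y = 0.1542
  n-nonane: x = 0.4050, y = 0.1215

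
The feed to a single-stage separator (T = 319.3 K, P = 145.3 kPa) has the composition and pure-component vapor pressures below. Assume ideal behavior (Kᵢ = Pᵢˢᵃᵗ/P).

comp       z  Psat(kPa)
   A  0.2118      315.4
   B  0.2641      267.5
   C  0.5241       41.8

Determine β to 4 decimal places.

Raoult's law: Kᵢ = Pᵢˢᵃᵗ/P = Pᵢˢᵃᵗ/145.3.
  K_A = 315.4/145.3 = 2.170681, K_B = 267.5/145.3 = 1.841019, K_C = 41.8/145.3 = 0.287681
Let β = V/F and solve Σ zᵢ(Kᵢ−1)/(1+β(Kᵢ−1)) = 0.
Check two-phase: ΣzᵢKᵢ = 1.0967 > 1 and Σzᵢ/Kᵢ = 2.0628 > 1, so g(0) = 0.0967 > 0 and g(1) = -1.0628 < 0.
Newton–Raphson from β = 0.5:
  β = 0.5000: g = -0.26708, g' = -0.8496 → β = 0.1856
  β = 0.1856: g = -0.03441, g' = -0.6888 → β = 0.1357
  β = 0.1357: g = 0.00006, g' = -0.6925 → β = 0.1358
Converged at β = 0.1358.

β = 0.1358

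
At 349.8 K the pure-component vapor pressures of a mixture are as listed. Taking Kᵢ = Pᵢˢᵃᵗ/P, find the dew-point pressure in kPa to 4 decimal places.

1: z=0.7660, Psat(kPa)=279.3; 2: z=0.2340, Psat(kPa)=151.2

Pdew = 233.0899 kPa

At the dew point ψ → 1, so Σzᵢ/Kᵢ = 1 with Kᵢ = Pᵢˢᵃᵗ/P ⇒ 1/P = Σzᵢ/Pᵢˢᵃᵗ.
1/P = 0.7660/279.3 + 0.2340/151.2 = 0.0042902 ⇒ P = 233.0899 kPa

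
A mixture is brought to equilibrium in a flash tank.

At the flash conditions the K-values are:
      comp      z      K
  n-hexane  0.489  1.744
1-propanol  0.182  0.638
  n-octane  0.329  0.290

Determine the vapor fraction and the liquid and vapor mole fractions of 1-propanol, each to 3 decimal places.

ψ = 0.142, x_1-propanol = 0.192, y_1-propanol = 0.122

Rachford–Rice: g(ψ) = Σ zᵢ(Kᵢ−1)/(1+ψ(Kᵢ−1)) = 0.
Check two-phase: ΣzᵢKᵢ = 1.064 > 1 and Σzᵢ/Kᵢ = 1.700 > 1, so g(0) = 0.064 > 0 and g(1) = -0.700 < 0.
Newton iteration, ψ⁰ = 0.5:
  ψ = 0.500: g = -0.1774, g' = -0.578 → ψ = 0.193
  ψ = 0.193: g = -0.0234, g' = -0.457 → ψ = 0.142
Converged at ψ = 0.142.
Compositions from xᵢ = zᵢ/(1+ψ(Kᵢ−1)), yᵢ = Kᵢxᵢ:
  n-hexane: x = 0.442, y = 0.772
  1-propanol: x = 0.192, y = 0.122
  n-octane: x = 0.366, y = 0.106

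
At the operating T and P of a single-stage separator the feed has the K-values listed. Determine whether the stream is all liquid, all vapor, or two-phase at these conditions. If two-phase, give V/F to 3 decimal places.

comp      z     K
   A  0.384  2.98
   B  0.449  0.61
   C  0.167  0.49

two-phase, V/F = 0.593

ΣzᵢKᵢ = 1.500; Σzᵢ/Kᵢ = 1.206.
Both exceed 1, so a two-phase solution exists.
Let ψ = V/F and solve Σ zᵢ(Kᵢ−1)/(1+ψ(Kᵢ−1)) = 0.
Iterate (Newton) starting at ψ = 0.5:
  ψ = 0.500: g = 0.0502, g' = -0.564 → ψ = 0.589
  ψ = 0.589: g = 0.0019, g' = -0.525 → ψ = 0.593
Converged at ψ = 0.593.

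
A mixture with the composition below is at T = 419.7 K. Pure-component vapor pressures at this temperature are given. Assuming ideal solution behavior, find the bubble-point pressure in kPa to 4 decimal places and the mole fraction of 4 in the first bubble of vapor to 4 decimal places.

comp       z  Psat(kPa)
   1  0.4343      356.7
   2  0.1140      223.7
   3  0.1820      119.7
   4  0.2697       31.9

Pbub = 210.8054 kPa, y_4 = 0.0408

At the bubble point ψ → 0, so ΣzᵢKᵢ = 1 with Kᵢ = Pᵢˢᵃᵗ/P ⇒ P = ΣzᵢPᵢˢᵃᵗ.
P = 0.4343·356.7 + 0.1140·223.7 + 0.1820·119.7 + 0.2697·31.9 = 210.8054 kPa
yᵢ = zᵢPᵢˢᵃᵗ/P ⇒ y_4 = 0.2697·31.9/210.8054 = 0.0408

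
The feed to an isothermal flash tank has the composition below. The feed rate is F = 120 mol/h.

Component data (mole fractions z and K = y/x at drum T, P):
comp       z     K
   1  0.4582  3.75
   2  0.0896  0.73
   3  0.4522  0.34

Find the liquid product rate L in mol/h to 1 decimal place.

L = 53.5 mol/h

Newton iteration, ψ⁰ = 0.5:
  ψ = 0.5000: g = 0.05713, g' = -1.0619 → ψ = 0.5538
  ψ = 0.5538: g = 0.00061, g' = -1.0427 → ψ = 0.5544
Converged at ψ = 0.5544.
Then V = ψ·F = 0.5544·120 = 66.5 mol/h and L = F − V = 53.5 mol/h.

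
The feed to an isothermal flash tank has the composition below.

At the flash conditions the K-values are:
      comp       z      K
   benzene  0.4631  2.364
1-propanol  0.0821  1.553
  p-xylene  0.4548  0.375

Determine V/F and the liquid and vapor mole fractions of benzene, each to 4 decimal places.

Material balance + equilibrium reduce to Σ zᵢ(Kᵢ−1)/(1+V/F(Kᵢ−1)) = 0.
g(0) = ΣzᵢKᵢ − 1 = 0.3928 and g(1) = 1 − Σzᵢ/Kᵢ = -0.4616, so a root lies in (0, 1).
Iterate (Newton) starting at V/F = 0.5:
  V/F = 0.5000: g = -0.00234, g' = -0.6958 → V/F = 0.4966
Converged at V/F = 0.4966.
Compositions from xᵢ = zᵢ/(1+V/F(Kᵢ−1)), yᵢ = Kᵢxᵢ:
  benzene: x = 0.2761, y = 0.6527
  1-propanol: x = 0.0644, y = 0.1000
  p-xylene: x = 0.6595, y = 0.2473

V/F = 0.4966, x_benzene = 0.2761, y_benzene = 0.6527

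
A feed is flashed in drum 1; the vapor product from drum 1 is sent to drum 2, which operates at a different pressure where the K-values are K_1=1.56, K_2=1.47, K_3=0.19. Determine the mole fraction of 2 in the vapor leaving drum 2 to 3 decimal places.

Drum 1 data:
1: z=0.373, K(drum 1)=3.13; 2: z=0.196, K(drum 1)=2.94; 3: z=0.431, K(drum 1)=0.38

y_2 (drum 2) = 0.310

Drum 1:
Newton iteration, ψ₁⁰ = 0.68:
  ψ₁ = 0.680: g = 0.0264, g' = -0.915 → ψ₁ = 0.709
Converged at ψ₁ = 0.709.
Drum-1 compositions:
  1: x = 0.149, y = 0.465
  2: x = 0.083, y = 0.243
  3: x = 0.769, y = 0.292
Drum-2 feed = drum-1 vapor: z₂ = (0.4652, 0.2426, 0.2922).
Drum 2:
Let ψ₂ = V/F and solve Σ zᵢ(Kᵢ−1)/(1+ψ₂(Kᵢ−1)) = 0.
Check two-phase: ΣzᵢKᵢ = 1.138 > 1 and Σzᵢ/Kᵢ = 2.001 > 1, so g(0) = 0.138 > 0 and g(1) = -1.001 < 0.
Newton–Raphson from ψ₂ = 0.6:
  ψ₂ = 0.600: g = -0.1765, g' = -0.840 → ψ₂ = 0.390
  ψ₂ = 0.390: g = -0.0357, g' = -0.546 → ψ₂ = 0.325
  ψ₂ = 0.325: g = -0.0017, g' = -0.498 → ψ₂ = 0.321
Converged at ψ₂ = 0.321.
  1: x = 0.394, y = 0.615
  2: x = 0.211, y = 0.310
  3: x = 0.395, y = 0.075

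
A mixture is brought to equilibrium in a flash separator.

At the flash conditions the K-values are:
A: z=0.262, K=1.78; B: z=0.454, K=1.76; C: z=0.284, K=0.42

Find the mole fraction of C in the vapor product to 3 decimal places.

Rachford–Rice: g(V/F) = Σ zᵢ(Kᵢ−1)/(1+V/F(Kᵢ−1)) = 0.
Check two-phase: ΣzᵢKᵢ = 1.385 > 1 and Σzᵢ/Kᵢ = 1.081 > 1, so g(0) = 0.385 > 0 and g(1) = -0.081 < 0.
Iterate (Newton) starting at V/F = 0.5:
  V/F = 0.500: g = 0.1651, g' = -0.410 → V/F = 0.903
  V/F = 0.903: g = -0.0212, g' = -0.568 → V/F = 0.865
  V/F = 0.865: g = -0.0006, g' = -0.537 → V/F = 0.864
Converged at V/F = 0.864.
Compositions from xᵢ = zᵢ/(1+V/F(Kᵢ−1)), yᵢ = Kᵢxᵢ:
  A: x = 0.156, y = 0.279
  B: x = 0.274, y = 0.482
  C: x = 0.569, y = 0.239

y_C = 0.239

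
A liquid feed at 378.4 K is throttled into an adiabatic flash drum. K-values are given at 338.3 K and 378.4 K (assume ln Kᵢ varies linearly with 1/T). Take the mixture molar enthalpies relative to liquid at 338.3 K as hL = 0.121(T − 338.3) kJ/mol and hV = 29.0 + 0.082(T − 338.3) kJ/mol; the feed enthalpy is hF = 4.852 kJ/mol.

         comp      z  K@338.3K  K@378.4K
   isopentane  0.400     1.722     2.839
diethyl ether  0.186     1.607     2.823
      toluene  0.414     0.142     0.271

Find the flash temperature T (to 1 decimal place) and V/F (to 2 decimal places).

Adiabatic flash: solve Rachford–Rice at each trial T, then check hF = ψ·hV(T) + (1−ψ)·hL(T).
  T = 338.3 K: K = (1.722, 1.607, 0.142), RR gives ψ = 0.079, H_out = 2.287 kJ/mol
  T = 378.4 K: K = (2.839, 2.823, 0.271), RR gives ψ = 0.578, H_out = 20.713 kJ/mol
  T = 358.4 K: K = (2.244, 2.165, 0.200), RR gives ψ = 0.393, H_out = 13.510 kJ/mol
  T = 348.4 K: K = (1.974, 1.875, 0.169), RR gives ψ = 0.266, H_out = 8.838 kJ/mol
  T = 343.4 K: K = (1.847, 1.739, 0.155), RR gives ψ = 0.184, H_out = 5.923 kJ/mol
  T = 340.9 K: K = (1.785, 1.674, 0.149), RR gives ψ = 0.136, H_out = 4.243 kJ/mol
  T = 342.1 K: K = (1.815, 1.705, 0.152), RR gives ψ = 0.160, H_out = 5.071 kJ/mol
Linear interpolation between T = 340.9 (H_out = 4.243) and T = 342.1 (H_out = 5.071) on hF = 4.852 gives T ≈ 341.8 K, at which ψ = 0.15.

T = 341.8 K, V/F = 0.15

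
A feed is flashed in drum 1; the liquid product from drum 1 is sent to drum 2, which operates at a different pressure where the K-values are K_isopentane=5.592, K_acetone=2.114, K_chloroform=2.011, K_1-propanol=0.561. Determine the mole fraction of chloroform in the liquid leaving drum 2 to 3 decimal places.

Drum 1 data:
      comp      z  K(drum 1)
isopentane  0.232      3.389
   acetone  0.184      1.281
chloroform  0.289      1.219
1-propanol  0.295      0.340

Drum 1:
Iterate (Newton) starting at ψ₁ = 0.5:
  ψ₁ = 0.500: g = 0.0643, g' = -0.584 → ψ₁ = 0.610
  ψ₁ = 0.610: g = -0.0005, g' = -0.601 → ψ₁ = 0.609
Converged at ψ₁ = 0.609.
Drum-1 compositions:
  isopentane: x = 0.094, y = 0.320
  acetone: x = 0.157, y = 0.201
  chloroform: x = 0.255, y = 0.311
  1-propanol: x = 0.493, y = 0.168
Drum-2 feed = drum-1 liquid: z₂ = (0.0945, 0.1571, 0.2550, 0.4935).
Drum 2:
Let ψ₂ = V/F and solve Σ zᵢ(Kᵢ−1)/(1+ψ₂(Kᵢ−1)) = 0.
Check two-phase: ΣzᵢKᵢ = 1.650 > 1 and Σzᵢ/Kᵢ = 1.098 > 1, so g(0) = 0.650 > 0 and g(1) = -0.098 < 0.
Newton iteration, ψ₂⁰ = 0.5:
  ψ₂ = 0.500: g = 0.1377, g' = -0.535 → ψ₂ = 0.757
  ψ₂ = 0.757: g = 0.0132, g' = -0.454 → ψ₂ = 0.787
Converged at ψ₂ = 0.787.
  isopentane: x = 0.020, y = 0.115
  acetone: x = 0.084, y = 0.177
  chloroform: x = 0.142, y = 0.286
  1-propanol: x = 0.754, y = 0.423

x_chloroform (drum 2) = 0.142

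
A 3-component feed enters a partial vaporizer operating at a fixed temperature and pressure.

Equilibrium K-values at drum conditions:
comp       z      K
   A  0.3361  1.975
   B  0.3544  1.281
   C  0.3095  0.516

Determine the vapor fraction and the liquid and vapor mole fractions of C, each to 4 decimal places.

ψ = 0.8656, x_C = 0.5327, y_C = 0.2749

Material balance + equilibrium reduce to Σ zᵢ(Kᵢ−1)/(1+ψ(Kᵢ−1)) = 0.
Check two-phase: ΣzᵢKᵢ = 1.2775 > 1 and Σzᵢ/Kᵢ = 1.0466 > 1, so g(0) = 0.2775 > 0 and g(1) = -0.0466 < 0.
Newton–Raphson from ψ = 0.36:
  ψ = 0.3600: g = 0.15159, g' = -0.3045 → ψ = 0.8579
  ψ = 0.8579: g = 0.00252, g' = -0.3249 → ψ = 0.8657
  ψ = 0.8657: g = -0.00001, g' = -0.3268 → ψ = 0.8656
Converged at ψ = 0.8656.
Compositions from xᵢ = zᵢ/(1+ψ(Kᵢ−1)), yᵢ = Kᵢxᵢ:
  A: x = 0.1823, y = 0.3600
  B: x = 0.2851, y = 0.3652
  C: x = 0.5327, y = 0.2749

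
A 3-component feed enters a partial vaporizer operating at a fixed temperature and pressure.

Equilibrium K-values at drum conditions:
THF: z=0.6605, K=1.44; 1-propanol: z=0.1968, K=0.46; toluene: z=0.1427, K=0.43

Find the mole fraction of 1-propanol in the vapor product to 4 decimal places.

y_1-propanol = 0.1174

Newton iteration, ψ⁰ = 0.5:
  ψ = 0.5000: g = -0.02113, g' = -0.2843 → ψ = 0.4257
  ψ = 0.4257: g = -0.00062, g' = -0.2683 → ψ = 0.4234
Converged at ψ = 0.4234.
Compositions from xᵢ = zᵢ/(1+ψ(Kᵢ−1)), yᵢ = Kᵢxᵢ:
  THF: x = 0.5568, y = 0.8018
  1-propanol: x = 0.2551, y = 0.1174
  toluene: x = 0.1881, y = 0.0809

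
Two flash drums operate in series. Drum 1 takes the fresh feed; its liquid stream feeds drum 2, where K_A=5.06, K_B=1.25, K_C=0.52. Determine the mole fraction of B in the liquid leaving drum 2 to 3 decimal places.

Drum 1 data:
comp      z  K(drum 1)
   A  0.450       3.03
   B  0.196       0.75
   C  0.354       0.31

x_B (drum 2) = 0.201

Drum 1:
Newton–Raphson from ψ₁ = 0.5:
  ψ₁ = 0.500: g = 0.0244, g' = -0.866 → ψ₁ = 0.528
Converged at ψ₁ = 0.528.
Drum-1 compositions:
  A: x = 0.217, y = 0.658
  B: x = 0.226, y = 0.169
  C: x = 0.557, y = 0.173
Drum-2 feed = drum-1 liquid: z₂ = (0.2171, 0.2258, 0.5570).
Drum 2:
Let ψ₂ = V/F and solve Σ zᵢ(Kᵢ−1)/(1+ψ₂(Kᵢ−1)) = 0.
g(0) = ΣzᵢKᵢ − 1 = 0.671 and g(1) = 1 − Σzᵢ/Kᵢ = -0.295, so a root lies in (0, 1).
Iterate (Newton) starting at ψ₂ = 0.52:
  ψ₂ = 0.520: g = -0.0230, g' = -0.609 → ψ₂ = 0.482
  ψ₂ = 0.482: g = 0.0005, g' = -0.638 → ψ₂ = 0.483
Converged at ψ₂ = 0.483.
  A: x = 0.073, y = 0.371
  B: x = 0.201, y = 0.252
  C: x = 0.725, y = 0.377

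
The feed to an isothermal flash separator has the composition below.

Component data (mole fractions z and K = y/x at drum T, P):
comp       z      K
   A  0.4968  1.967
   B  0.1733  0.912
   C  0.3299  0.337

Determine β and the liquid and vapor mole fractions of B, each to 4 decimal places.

β = 0.4636, x_B = 0.1807, y_B = 0.1648

Material balance + equilibrium reduce to Σ zᵢ(Kᵢ−1)/(1+β(Kᵢ−1)) = 0.
Feasibility: ΣzᵢKᵢ = 1.2464, Σzᵢ/Kᵢ = 1.4215 — both > 1, two phases present.
Newton–Raphson from β = 0.5:
  β = 0.5000: g = -0.01931, g' = -0.5370 → β = 0.4641
  β = 0.4641: g = -0.00022, g' = -0.5253 → β = 0.4636
Converged at β = 0.4636.
Compositions from xᵢ = zᵢ/(1+β(Kᵢ−1)), yᵢ = Kᵢxᵢ:
  A: x = 0.3430, y = 0.6747
  B: x = 0.1807, y = 0.1648
  C: x = 0.4763, y = 0.1605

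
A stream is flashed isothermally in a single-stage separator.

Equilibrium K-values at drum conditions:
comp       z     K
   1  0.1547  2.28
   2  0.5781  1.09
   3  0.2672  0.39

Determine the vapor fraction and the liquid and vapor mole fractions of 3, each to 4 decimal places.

ψ = 0.2798, x_3 = 0.3222, y_3 = 0.1257

Rachford–Rice: g(ψ) = Σ zᵢ(Kᵢ−1)/(1+ψ(Kᵢ−1)) = 0.
g(0) = ΣzᵢKᵢ − 1 = 0.0871 and g(1) = 1 − Σzᵢ/Kᵢ = -0.2833, so a root lies in (0, 1).
Iterate (Newton) starting at ψ = 0.5:
  ψ = 0.5000: g = -0.06399, g' = -0.3044 → ψ = 0.2898
  ψ = 0.2898: g = -0.00284, g' = -0.2860 → ψ = 0.2798
Converged at ψ = 0.2798.
Compositions from xᵢ = zᵢ/(1+ψ(Kᵢ−1)), yᵢ = Kᵢxᵢ:
  1: x = 0.1139, y = 0.2597
  2: x = 0.5639, y = 0.6146
  3: x = 0.3222, y = 0.1257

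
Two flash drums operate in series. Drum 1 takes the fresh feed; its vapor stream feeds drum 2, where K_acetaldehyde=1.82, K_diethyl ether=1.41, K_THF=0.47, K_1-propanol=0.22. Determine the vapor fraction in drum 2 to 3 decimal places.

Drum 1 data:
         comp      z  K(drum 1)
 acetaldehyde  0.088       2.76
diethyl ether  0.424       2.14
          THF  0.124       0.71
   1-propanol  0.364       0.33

Drum 1:
Newton–Raphson from ψ₁ = 0.63:
  ψ₁ = 0.630: g = -0.1112, g' = -0.753 → ψ₁ = 0.482
  ψ₁ = 0.482: g = -0.0064, g' = -0.680 → ψ₁ = 0.473
Converged at ψ₁ = 0.473.
Drum-1 compositions:
  acetaldehyde: x = 0.048, y = 0.133
  diethyl ether: x = 0.276, y = 0.590
  THF: x = 0.144, y = 0.102
  1-propanol: x = 0.533, y = 0.176
Drum-2 feed = drum-1 vapor: z₂ = (0.1326, 0.5896, 0.1020, 0.1758).
Drum 2:
Material balance + equilibrium reduce to Σ zᵢ(Kᵢ−1)/(1+ψ₂(Kᵢ−1)) = 0.
Check two-phase: ΣzᵢKᵢ = 1.159 > 1 and Σzᵢ/Kᵢ = 1.507 > 1, so g(0) = 0.159 > 0 and g(1) = -0.507 < 0.
Newton iteration, ψ₂⁰ = 0.35:
  ψ₂ = 0.350: g = 0.0408, g' = -0.375 → ψ₂ = 0.459
  ψ₂ = 0.459: g = -0.0026, g' = -0.427 → ψ₂ = 0.453
Converged at ψ₂ = 0.453.
  acetaldehyde: x = 0.097, y = 0.176
  diethyl ether: x = 0.497, y = 0.701
  THF: x = 0.134, y = 0.063
  1-propanol: x = 0.272, y = 0.060

V/F (drum 2) = 0.453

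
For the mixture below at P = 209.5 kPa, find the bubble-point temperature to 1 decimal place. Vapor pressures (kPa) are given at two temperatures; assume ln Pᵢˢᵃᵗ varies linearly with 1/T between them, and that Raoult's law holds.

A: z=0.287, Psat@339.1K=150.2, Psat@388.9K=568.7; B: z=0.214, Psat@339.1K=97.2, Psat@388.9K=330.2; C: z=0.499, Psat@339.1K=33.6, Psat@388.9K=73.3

T = 377.3 K

Bubble-point temperature: ΣzᵢPᵢˢᵃᵗ(T) = P. Interpolate ln Pᵢˢᵃᵗ = aᵢ + bᵢ/T.
  T = 339.1 K: ΣzᵢPᵢˢᵃᵗ = 80.67 kPa
  T = 388.9 K: ΣzᵢPᵢˢᵃᵗ = 270.46 kPa
  T = 364.0 K: ΣzᵢPᵢˢᵃᵗ = 153.20 kPa
  T = 376.4 K: ΣzᵢPᵢˢᵃᵗ = 205.04 kPa
  T = 382.6 K: ΣzᵢPᵢˢᵃᵗ = 235.71 kPa
  T = 379.5 K: ΣzᵢPᵢˢᵃᵗ = 219.95 kPa
  T = 377.9 K: ΣzᵢPᵢˢᵃᵗ = 212.15 kPa
Interpolating between 376.4 K and 377.9 K gives T ≈ 377.3 K.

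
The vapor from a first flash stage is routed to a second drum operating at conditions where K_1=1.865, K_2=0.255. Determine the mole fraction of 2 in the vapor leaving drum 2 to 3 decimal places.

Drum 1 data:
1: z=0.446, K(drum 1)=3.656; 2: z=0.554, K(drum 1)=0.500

Drum 1:
Newton iteration, ψ₁⁰ = 0.56:
  ψ₁ = 0.560: g = 0.0915, g' = -0.776 → ψ₁ = 0.678
  ψ₁ = 0.678: g = 0.0039, g' = -0.718 → ψ₁ = 0.683
Converged at ψ₁ = 0.683.
Drum-1 compositions:
  1: x = 0.158, y = 0.579
  2: x = 0.842, y = 0.421
Drum-2 feed = drum-1 vapor: z₂ = (0.5792, 0.4208).
Drum 2:
Material balance + equilibrium reduce to Σ zᵢ(Kᵢ−1)/(1+ψ₂(Kᵢ−1)) = 0.
Feasibility: ΣzᵢKᵢ = 1.188, Σzᵢ/Kᵢ = 1.961 — both > 1, two phases present.
Binary case is linear: z₁(K₁−1)(1+ψ₂(K₂−1)) + z₂(K₂−1)(1+ψ₂(K₁−1)) = 0
⇒ ψ₂ = [z₁(K₁−1)+z₂(K₂−1)] / [−(K₁−1)(K₂−1)] = 0.1875/0.6444 = 0.291
  1: x = 0.463, y = 0.863
  2: x = 0.537, y = 0.137

y_2 (drum 2) = 0.137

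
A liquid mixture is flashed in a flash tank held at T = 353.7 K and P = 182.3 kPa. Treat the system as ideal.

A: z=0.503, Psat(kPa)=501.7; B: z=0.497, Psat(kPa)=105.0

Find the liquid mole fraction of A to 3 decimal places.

x_A = 0.195

Raoult's law: Kᵢ = Pᵢˢᵃᵗ/P = Pᵢˢᵃᵗ/182.3.
  K_A = 501.7/182.3 = 2.75206, K_B = 105.0/182.3 = 0.57597
Material balance + equilibrium reduce to Σ zᵢ(Kᵢ−1)/(1+V/F(Kᵢ−1)) = 0.
Feasibility: ΣzᵢKᵢ = 1.671, Σzᵢ/Kᵢ = 1.046 — both > 1, two phases present.
Binary case is linear: z₁(K₁−1)(1+V/F(K₂−1)) + z₂(K₂−1)(1+V/F(K₁−1)) = 0
⇒ V/F = [z₁(K₁−1)+z₂(K₂−1)] / [−(K₁−1)(K₂−1)] = 0.6705/0.7429 = 0.903
Compositions from xᵢ = zᵢ/(1+V/F(Kᵢ−1)), yᵢ = Kᵢxᵢ:
  A: x = 0.195, y = 0.536
  B: x = 0.805, y = 0.464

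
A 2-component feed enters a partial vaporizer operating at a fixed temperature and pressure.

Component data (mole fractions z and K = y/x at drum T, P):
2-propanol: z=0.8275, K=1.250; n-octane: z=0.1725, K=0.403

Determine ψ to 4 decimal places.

ψ = 0.6961

Material balance + equilibrium reduce to Σ zᵢ(Kᵢ−1)/(1+ψ(Kᵢ−1)) = 0.
Check two-phase: ΣzᵢKᵢ = 1.1039 > 1 and Σzᵢ/Kᵢ = 1.0900 > 1, so g(0) = 0.1039 > 0 and g(1) = -0.0900 < 0.
Newton iteration, ψ⁰ = 0.41:
  ψ = 0.4100: g = 0.05128, g' = -0.1503 → ψ = 0.7511
  ψ = 0.7511: g = -0.01253, g' = -0.2387 → ψ = 0.6986
  ψ = 0.6986: g = -0.00055, g' = -0.2184 → ψ = 0.6961
Converged at ψ = 0.6961.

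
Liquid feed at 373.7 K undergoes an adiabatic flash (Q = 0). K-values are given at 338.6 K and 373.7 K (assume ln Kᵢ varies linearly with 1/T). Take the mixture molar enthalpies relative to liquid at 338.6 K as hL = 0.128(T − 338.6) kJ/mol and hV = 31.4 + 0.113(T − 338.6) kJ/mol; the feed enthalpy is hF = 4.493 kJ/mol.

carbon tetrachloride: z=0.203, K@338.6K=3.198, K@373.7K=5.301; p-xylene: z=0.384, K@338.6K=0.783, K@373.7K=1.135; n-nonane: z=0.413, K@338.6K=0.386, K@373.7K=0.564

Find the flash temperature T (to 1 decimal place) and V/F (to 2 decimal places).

Adiabatic flash: solve Rachford–Rice at each trial T, then check hF = ψ·hV(T) + (1−ψ)·hL(T).
  T = 338.6 K: K = (3.198, 0.783, 0.386), RR gives ψ = 0.112, H_out = 3.530 kJ/mol
  T = 373.7 K: K = (5.301, 1.135, 0.564), RR gives ψ = 0.715, H_out = 26.559 kJ/mol
  T = 356.1 K: K = (4.166, 0.951, 0.471), RR gives ψ = 0.378, H_out = 14.014 kJ/mol
  T = 347.4 K: K = (3.665, 0.865, 0.428), RR gives ψ = 0.243, H_out = 8.739 kJ/mol
  T = 343.0 K: K = (3.427, 0.824, 0.407), RR gives ψ = 0.178, H_out = 6.143 kJ/mol
  T = 340.8 K: K = (3.311, 0.803, 0.396), RR gives ψ = 0.145, H_out = 4.842 kJ/mol
Linear interpolation between T = 338.6 (H_out = 3.530) and T = 340.8 (H_out = 4.842) on hF = 4.493 gives T ≈ 340.2 K, at which ψ = 0.14.

T = 340.2 K, V/F = 0.14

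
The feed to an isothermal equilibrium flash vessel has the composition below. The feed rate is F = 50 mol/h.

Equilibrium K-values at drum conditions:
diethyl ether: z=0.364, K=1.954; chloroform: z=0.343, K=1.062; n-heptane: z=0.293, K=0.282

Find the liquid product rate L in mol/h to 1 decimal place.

L = 32.5 mol/h

Rachford–Rice: g(ψ) = Σ zᵢ(Kᵢ−1)/(1+ψ(Kᵢ−1)) = 0.
Check two-phase: ΣzᵢKᵢ = 1.158 > 1 and Σzᵢ/Kᵢ = 1.548 > 1, so g(0) = 0.158 > 0 and g(1) = -0.548 < 0.
Iterate (Newton) starting at ψ = 0.33:
  ψ = 0.330: g = 0.0093, g' = -0.452 → ψ = 0.350
Converged at ψ = 0.350.
Then V = ψ·F = 0.3504·50 = 17.5 mol/h and L = F − V = 32.5 mol/h.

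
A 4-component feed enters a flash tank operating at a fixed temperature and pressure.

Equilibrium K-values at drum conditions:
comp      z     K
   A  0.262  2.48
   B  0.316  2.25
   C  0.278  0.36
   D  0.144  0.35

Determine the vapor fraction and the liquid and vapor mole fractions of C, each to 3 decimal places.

ψ = 0.586, x_C = 0.445, y_C = 0.160

Newton iteration, ψ⁰ = 0.5:
  ψ = 0.500: g = 0.0656, g' = -0.756 → ψ = 0.587
  ψ = 0.587: g = -0.0008, g' = -0.780 → ψ = 0.586
Converged at ψ = 0.586.
Compositions from xᵢ = zᵢ/(1+ψ(Kᵢ−1)), yᵢ = Kᵢxᵢ:
  A: x = 0.140, y = 0.348
  B: x = 0.182, y = 0.410
  C: x = 0.445, y = 0.160
  D: x = 0.233, y = 0.081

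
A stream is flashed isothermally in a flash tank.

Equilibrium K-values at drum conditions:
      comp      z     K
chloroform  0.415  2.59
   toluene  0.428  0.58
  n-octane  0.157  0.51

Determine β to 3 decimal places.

Let β = V/F and solve Σ zᵢ(Kᵢ−1)/(1+β(Kᵢ−1)) = 0.
Check two-phase: ΣzᵢKᵢ = 1.403 > 1 and Σzᵢ/Kᵢ = 1.206 > 1, so g(0) = 0.403 > 0 and g(1) = -0.206 < 0.
Iterate (Newton) starting at β = 0.5:
  β = 0.500: g = 0.0382, g' = -0.513 → β = 0.574
  β = 0.574: g = 0.0009, g' = -0.491 → β = 0.576
Converged at β = 0.576.

β = 0.576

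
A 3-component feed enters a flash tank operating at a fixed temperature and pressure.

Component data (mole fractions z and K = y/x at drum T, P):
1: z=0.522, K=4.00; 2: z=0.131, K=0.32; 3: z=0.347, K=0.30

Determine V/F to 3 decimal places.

V/F = 0.592

Rachford–Rice: g(V/F) = Σ zᵢ(Kᵢ−1)/(1+V/F(Kᵢ−1)) = 0.
g(0) = ΣzᵢKᵢ − 1 = 1.234 and g(1) = 1 − Σzᵢ/Kᵢ = -0.697, so a root lies in (0, 1).
Newton iteration, V/F⁰ = 0.44:
  V/F = 0.440: g = 0.1969, g' = -1.351 → V/F = 0.586
  V/F = 0.586: g = 0.0083, g' = -1.274 → V/F = 0.592
Converged at V/F = 0.592.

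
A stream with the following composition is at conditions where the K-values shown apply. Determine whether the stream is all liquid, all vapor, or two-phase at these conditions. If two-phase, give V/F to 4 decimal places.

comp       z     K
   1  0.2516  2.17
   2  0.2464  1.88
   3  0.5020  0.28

two-phase, V/F = 0.2010

ΣzᵢKᵢ = 1.1498; Σzᵢ/Kᵢ = 2.0399.
Both exceed 1, so a two-phase solution exists.
Let ψ = V/F and solve Σ zᵢ(Kᵢ−1)/(1+ψ(Kᵢ−1)) = 0.
Newton–Raphson from ψ = 0.45:
  ψ = 0.4500: g = -0.18651, g' = -0.8152 → ψ = 0.2212
  ψ = 0.2212: g = -0.01456, g' = -0.7192 → ψ = 0.2010
Converged at ψ = 0.2010.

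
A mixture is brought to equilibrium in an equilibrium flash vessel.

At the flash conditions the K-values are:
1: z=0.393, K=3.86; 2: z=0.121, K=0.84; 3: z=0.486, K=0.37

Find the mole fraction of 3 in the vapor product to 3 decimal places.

Material balance + equilibrium reduce to Σ zᵢ(Kᵢ−1)/(1+ψ(Kᵢ−1)) = 0.
Feasibility: ΣzᵢKᵢ = 1.798, Σzᵢ/Kᵢ = 1.559 — both > 1, two phases present.
Newton iteration, ψ⁰ = 0.4:
  ψ = 0.400: g = 0.0942, g' = -1.048 → ψ = 0.490
  ψ = 0.490: g = 0.0042, g' = -0.965 → ψ = 0.494
Converged at ψ = 0.494.
Compositions from xᵢ = zᵢ/(1+ψ(Kᵢ−1)), yᵢ = Kᵢxᵢ:
  1: x = 0.163, y = 0.628
  2: x = 0.131, y = 0.110
  3: x = 0.706, y = 0.261

y_3 = 0.261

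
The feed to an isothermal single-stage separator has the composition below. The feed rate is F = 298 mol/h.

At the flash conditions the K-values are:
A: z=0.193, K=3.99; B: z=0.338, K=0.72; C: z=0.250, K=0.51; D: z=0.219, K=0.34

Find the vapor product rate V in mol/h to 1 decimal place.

Rachford–Rice: g(V/F) = Σ zᵢ(Kᵢ−1)/(1+V/F(Kᵢ−1)) = 0.
Check two-phase: ΣzᵢKᵢ = 1.215 > 1 and Σzᵢ/Kᵢ = 1.652 > 1, so g(0) = 0.215 > 0 and g(1) = -0.652 < 0.
Newton iteration, V/F⁰ = 0.4:
  V/F = 0.400: g = -0.1925, g' = -0.660 → V/F = 0.108
  V/F = 0.108: g = 0.0531, g' = -1.190 → V/F = 0.153
  V/F = 0.153: g = 0.0038, g' = -1.029 → V/F = 0.157
Converged at V/F = 0.157.
Then V = V/F·F = 0.1568·298 = 46.7 mol/h and L = F − V = 251.3 mol/h.

V = 46.7 mol/h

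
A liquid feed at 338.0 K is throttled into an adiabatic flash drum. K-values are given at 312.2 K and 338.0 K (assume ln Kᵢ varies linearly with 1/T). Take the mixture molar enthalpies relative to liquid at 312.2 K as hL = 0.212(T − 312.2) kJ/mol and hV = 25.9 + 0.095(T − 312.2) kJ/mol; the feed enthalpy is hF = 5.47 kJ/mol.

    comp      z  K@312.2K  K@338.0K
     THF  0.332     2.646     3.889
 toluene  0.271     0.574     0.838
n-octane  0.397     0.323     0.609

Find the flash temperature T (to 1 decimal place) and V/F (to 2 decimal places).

T = 313.8 K, V/F = 0.20

Adiabatic flash: solve Rachford–Rice at each trial T, then check hF = ψ·hV(T) + (1−ψ)·hL(T).
  T = 312.2 K: K = (2.646, 0.574, 0.323), RR gives ψ = 0.169, H_out = 4.366 kJ/mol
  T = 338.0 K: K = (3.889, 0.838, 0.609), RR gives ψ = 0.835, H_out = 24.566 kJ/mol
  T = 325.1 K: K = (3.232, 0.699, 0.449), RR gives ψ = 0.427, H_out = 13.143 kJ/mol
  T = 318.6 K: K = (2.928, 0.634, 0.382), RR gives ψ = 0.291, H_out = 8.668 kJ/mol
  T = 315.4 K: K = (2.785, 0.604, 0.351), RR gives ψ = 0.229, H_out = 6.527 kJ/mol
  T = 313.8 K: K = (2.715, 0.589, 0.337), RR gives ψ = 0.199, H_out = 5.452 kJ/mol
Linear interpolation between T = 313.8 (H_out = 5.452) and T = 315.4 (H_out = 6.527) on hF = 5.47 gives T ≈ 313.8 K, at which ψ = 0.20.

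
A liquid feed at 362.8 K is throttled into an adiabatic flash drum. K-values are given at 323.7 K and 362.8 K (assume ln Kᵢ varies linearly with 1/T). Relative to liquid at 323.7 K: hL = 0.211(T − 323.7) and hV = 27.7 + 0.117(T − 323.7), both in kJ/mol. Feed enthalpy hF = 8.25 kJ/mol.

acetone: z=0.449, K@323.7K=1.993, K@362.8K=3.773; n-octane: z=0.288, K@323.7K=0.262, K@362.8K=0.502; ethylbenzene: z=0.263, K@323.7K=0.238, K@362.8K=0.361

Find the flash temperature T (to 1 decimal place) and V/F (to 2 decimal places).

T = 333.5 K, V/F = 0.23

Adiabatic flash: solve Rachford–Rice at each trial T, then check hF = ψ·hV(T) + (1−ψ)·hL(T).
  T = 323.7 K: K = (1.993, 0.262, 0.238), RR gives ψ = 0.044, H_out = 1.225 kJ/mol
  T = 362.8 K: K = (3.773, 0.502, 0.361), RR gives ψ = 0.589, H_out = 22.411 kJ/mol
  T = 343.2 K: K = (2.790, 0.369, 0.296), RR gives ψ = 0.366, H_out = 13.587 kJ/mol
  T = 333.4 K: K = (2.368, 0.312, 0.266), RR gives ψ = 0.230, H_out = 8.200 kJ/mol
  T = 338.3 K: K = (2.573, 0.340, 0.281), RR gives ψ = 0.302, H_out = 11.032 kJ/mol
  T = 335.9 K: K = (2.471, 0.326, 0.274), RR gives ψ = 0.268, H_out = 9.686 kJ/mol
  T = 334.6 K: K = (2.417, 0.319, 0.270), RR gives ψ = 0.248, H_out = 8.925 kJ/mol
Linear interpolation between T = 333.4 (H_out = 8.200) and T = 334.6 (H_out = 8.925) on hF = 8.25 gives T ≈ 333.5 K, at which ψ = 0.23.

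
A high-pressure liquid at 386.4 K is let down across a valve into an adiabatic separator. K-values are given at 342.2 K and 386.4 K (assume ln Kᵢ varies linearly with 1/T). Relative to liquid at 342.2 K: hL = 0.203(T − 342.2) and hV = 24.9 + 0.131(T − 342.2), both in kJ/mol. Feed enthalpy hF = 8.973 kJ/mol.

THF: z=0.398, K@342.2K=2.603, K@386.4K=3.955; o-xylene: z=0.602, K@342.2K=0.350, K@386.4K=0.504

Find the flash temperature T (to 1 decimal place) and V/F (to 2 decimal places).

T = 349.8 K, V/F = 0.31

Adiabatic flash: solve Rachford–Rice at each trial T, then check hF = ψ·hV(T) + (1−ψ)·hL(T).
  T = 342.2 K: K = (2.603, 0.350), RR gives ψ = 0.237, H_out = 5.895 kJ/mol
  T = 386.4 K: K = (3.955, 0.504), RR gives ψ = 0.599, H_out = 21.975 kJ/mol
  T = 364.3 K: K = (3.250, 0.425), RR gives ψ = 0.424, H_out = 14.373 kJ/mol
  T = 353.2 K: K = (2.917, 0.387), RR gives ψ = 0.335, H_out = 10.303 kJ/mol
  T = 347.7 K: K = (2.758, 0.368), RR gives ψ = 0.287, H_out = 8.159 kJ/mol
  T = 350.4 K: K = (2.836, 0.377), RR gives ψ = 0.311, H_out = 9.225 kJ/mol
  T = 349.0 K: K = (2.795, 0.372), RR gives ψ = 0.299, H_out = 8.676 kJ/mol
Linear interpolation between T = 349.0 (H_out = 8.676) and T = 350.4 (H_out = 9.225) on hF = 8.973 gives T ≈ 349.8 K, at which ψ = 0.31.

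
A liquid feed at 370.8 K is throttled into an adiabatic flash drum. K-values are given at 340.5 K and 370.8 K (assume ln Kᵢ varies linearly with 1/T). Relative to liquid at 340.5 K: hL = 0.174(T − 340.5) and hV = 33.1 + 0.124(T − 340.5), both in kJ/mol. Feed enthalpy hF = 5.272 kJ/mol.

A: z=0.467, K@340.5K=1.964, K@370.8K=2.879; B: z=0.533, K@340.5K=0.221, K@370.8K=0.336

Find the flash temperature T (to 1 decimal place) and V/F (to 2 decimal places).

Adiabatic flash: solve Rachford–Rice at each trial T, then check hF = ψ·hV(T) + (1−ψ)·hL(T).
  T = 340.5 K: K = (1.964, 0.221), RR gives ψ = 0.047, H_out = 1.542 kJ/mol
  T = 370.8 K: K = (2.879, 0.336), RR gives ψ = 0.420, H_out = 18.527 kJ/mol
  T = 355.6 K: K = (2.396, 0.275), RR gives ψ = 0.262, H_out = 11.104 kJ/mol
  T = 348.1 K: K = (2.175, 0.247), RR gives ψ = 0.167, H_out = 6.781 kJ/mol
  T = 344.3 K: K = (2.068, 0.234), RR gives ψ = 0.111, H_out = 4.299 kJ/mol
  T = 346.2 K: K = (2.121, 0.240), RR gives ψ = 0.140, H_out = 5.570 kJ/mol
  T = 345.2 K: K = (2.093, 0.237), RR gives ψ = 0.124, H_out = 4.909 kJ/mol
Linear interpolation between T = 345.2 (H_out = 4.909) and T = 346.2 (H_out = 5.570) on hF = 5.272 gives T ≈ 345.7 K, at which ψ = 0.13.

T = 345.7 K, V/F = 0.13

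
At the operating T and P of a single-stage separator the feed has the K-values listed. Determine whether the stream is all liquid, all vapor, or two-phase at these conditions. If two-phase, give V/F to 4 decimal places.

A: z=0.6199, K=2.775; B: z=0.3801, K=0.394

ΣzᵢKᵢ = 1.8700; Σzᵢ/Kᵢ = 1.1881.
Both exceed 1, so a two-phase solution exists.
Let ψ = V/F and solve Σ zᵢ(Kᵢ−1)/(1+ψ(Kᵢ−1)) = 0.
Newton iteration, ψ⁰ = 0.56:
  ψ = 0.5600: g = 0.20315, g' = -0.8110 → ψ = 0.8105
  ψ = 0.8105: g = -0.00147, g' = -0.8675 → ψ = 0.8088
Converged at ψ = 0.8088.

two-phase, V/F = 0.8088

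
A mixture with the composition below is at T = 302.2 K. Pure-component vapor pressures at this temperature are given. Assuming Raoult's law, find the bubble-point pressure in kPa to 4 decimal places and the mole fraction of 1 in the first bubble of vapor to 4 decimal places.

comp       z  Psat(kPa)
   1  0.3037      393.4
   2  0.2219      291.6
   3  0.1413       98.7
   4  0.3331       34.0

At the bubble point ψ → 0, so ΣzᵢKᵢ = 1 with Kᵢ = Pᵢˢᵃᵗ/P ⇒ P = ΣzᵢPᵢˢᵃᵗ.
P = 0.3037·393.4 + 0.2219·291.6 + 0.1413·98.7 + 0.3331·34.0 = 209.4533 kPa
yᵢ = zᵢPᵢˢᵃᵗ/P ⇒ y_1 = 0.3037·393.4/209.4533 = 0.5704

Pbub = 209.4533 kPa, y_1 = 0.5704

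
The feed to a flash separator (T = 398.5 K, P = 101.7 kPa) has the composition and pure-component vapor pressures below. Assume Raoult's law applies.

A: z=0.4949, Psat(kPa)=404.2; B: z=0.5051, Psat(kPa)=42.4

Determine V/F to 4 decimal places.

Raoult's law: Kᵢ = Pᵢˢᵃᵗ/P = Pᵢˢᵃᵗ/101.7.
  K_A = 404.2/101.7 = 3.974435, K_B = 42.4/101.7 = 0.416912
Material balance + equilibrium reduce to Σ zᵢ(Kᵢ−1)/(1+V/F(Kᵢ−1)) = 0.
Feasibility: ΣzᵢKᵢ = 2.1775, Σzᵢ/Kᵢ = 1.3360 — both > 1, two phases present.
Newton iteration, V/F⁰ = 0.5:
  V/F = 0.5000: g = 0.17613, g' = -1.0499 → V/F = 0.6678
  V/F = 0.6678: g = 0.01065, g' = -0.9516 → V/F = 0.6789
Converged at V/F = 0.6789.

V/F = 0.6789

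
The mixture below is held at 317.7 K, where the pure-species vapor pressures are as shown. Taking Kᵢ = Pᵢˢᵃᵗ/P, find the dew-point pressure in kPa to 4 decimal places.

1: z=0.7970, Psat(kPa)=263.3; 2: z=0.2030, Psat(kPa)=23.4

At the dew point ψ → 1, so Σzᵢ/Kᵢ = 1 with Kᵢ = Pᵢˢᵃᵗ/P ⇒ 1/P = Σzᵢ/Pᵢˢᵃᵗ.
1/P = 0.7970/263.3 + 0.2030/23.4 = 0.0117022 ⇒ P = 85.4542 kPa

Pdew = 85.4542 kPa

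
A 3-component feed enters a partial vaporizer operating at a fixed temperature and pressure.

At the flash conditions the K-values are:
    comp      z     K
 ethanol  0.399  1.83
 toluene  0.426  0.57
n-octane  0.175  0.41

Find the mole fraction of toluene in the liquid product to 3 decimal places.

x_toluene = 0.448

Material balance + equilibrium reduce to Σ zᵢ(Kᵢ−1)/(1+V/F(Kᵢ−1)) = 0.
Feasibility: ΣzᵢKᵢ = 1.045, Σzᵢ/Kᵢ = 1.392 — both > 1, two phases present.
Iterate (Newton) starting at V/F = 0.5:
  V/F = 0.500: g = -0.1458, g' = -0.388 → V/F = 0.124
  V/F = 0.124: g = -0.0046, g' = -0.385 → V/F = 0.112
Converged at V/F = 0.112.
Compositions from xᵢ = zᵢ/(1+V/F(Kᵢ−1)), yᵢ = Kᵢxᵢ:
  ethanol: x = 0.365, y = 0.668
  toluene: x = 0.448, y = 0.255
  n-octane: x = 0.187, y = 0.077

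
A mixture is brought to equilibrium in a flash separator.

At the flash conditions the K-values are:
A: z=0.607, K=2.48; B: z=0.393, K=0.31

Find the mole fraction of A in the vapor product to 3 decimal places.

Newton iteration, ψ⁰ = 0.5:
  ψ = 0.500: g = 0.1023, g' = -0.875 → ψ = 0.617
  ψ = 0.617: g = -0.0025, g' = -0.931 → ψ = 0.614
Converged at ψ = 0.614.
Compositions from xᵢ = zᵢ/(1+ψ(Kᵢ−1)), yᵢ = Kᵢxᵢ:
  A: x = 0.318, y = 0.789
  B: x = 0.682, y = 0.211

y_A = 0.789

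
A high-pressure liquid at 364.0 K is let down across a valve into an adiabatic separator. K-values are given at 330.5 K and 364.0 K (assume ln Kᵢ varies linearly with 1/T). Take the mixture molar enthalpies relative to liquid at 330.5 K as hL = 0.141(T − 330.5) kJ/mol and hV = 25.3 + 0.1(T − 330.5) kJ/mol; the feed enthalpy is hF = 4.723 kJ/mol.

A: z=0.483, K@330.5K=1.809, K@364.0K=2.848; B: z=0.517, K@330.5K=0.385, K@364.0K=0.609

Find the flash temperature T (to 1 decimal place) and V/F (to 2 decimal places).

T = 331.7 K, V/F = 0.18

Adiabatic flash: solve Rachford–Rice at each trial T, then check hF = ψ·hV(T) + (1−ψ)·hL(T).
  T = 330.5 K: K = (1.809, 0.385), RR gives ψ = 0.146, H_out = 3.702 kJ/mol
  T = 364.0 K: K = (2.848, 0.609), RR gives ψ = 0.956, H_out = 27.586 kJ/mol
  T = 347.2 K: K = (2.293, 0.489), RR gives ψ = 0.546, H_out = 15.793 kJ/mol
  T = 338.9 K: K = (2.044, 0.436), RR gives ψ = 0.361, H_out = 10.185 kJ/mol
  T = 334.7 K: K = (1.924, 0.410), RR gives ψ = 0.259, H_out = 7.105 kJ/mol
  T = 332.6 K: K = (1.866, 0.397), RR gives ψ = 0.205, H_out = 5.454 kJ/mol
Linear interpolation between T = 330.5 (H_out = 3.702) and T = 332.6 (H_out = 5.454) on hF = 4.723 gives T ≈ 331.7 K, at which ψ = 0.18.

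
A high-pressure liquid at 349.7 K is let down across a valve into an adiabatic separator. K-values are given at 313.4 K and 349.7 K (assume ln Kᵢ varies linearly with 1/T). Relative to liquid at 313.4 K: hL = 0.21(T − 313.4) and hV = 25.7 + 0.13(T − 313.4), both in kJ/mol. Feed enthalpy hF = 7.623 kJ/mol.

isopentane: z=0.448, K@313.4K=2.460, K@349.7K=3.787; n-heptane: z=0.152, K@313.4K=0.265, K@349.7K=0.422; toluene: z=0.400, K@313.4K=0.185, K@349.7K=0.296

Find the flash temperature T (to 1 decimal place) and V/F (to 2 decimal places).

Adiabatic flash: solve Rachford–Rice at each trial T, then check hF = ψ·hV(T) + (1−ψ)·hL(T).
  T = 313.4 K: K = (2.460, 0.265, 0.185), RR gives ψ = 0.187, H_out = 4.798 kJ/mol
  T = 349.7 K: K = (3.787, 0.422, 0.296), RR gives ψ = 0.469, H_out = 18.319 kJ/mol
  T = 331.5 K: K = (3.087, 0.338, 0.237), RR gives ψ = 0.344, H_out = 12.146 kJ/mol
  T = 322.4 K: K = (2.763, 0.300, 0.210), RR gives ψ = 0.272, H_out = 8.682 kJ/mol
  T = 317.9 K: K = (2.609, 0.282, 0.197), RR gives ψ = 0.232, H_out = 6.811 kJ/mol
  T = 320.1 K: K = (2.684, 0.291, 0.203), RR gives ψ = 0.252, H_out = 7.742 kJ/mol
Linear interpolation between T = 317.9 (H_out = 6.811) and T = 320.1 (H_out = 7.742) on hF = 7.623 gives T ≈ 319.8 K, at which ψ = 0.25.

T = 319.8 K, V/F = 0.25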